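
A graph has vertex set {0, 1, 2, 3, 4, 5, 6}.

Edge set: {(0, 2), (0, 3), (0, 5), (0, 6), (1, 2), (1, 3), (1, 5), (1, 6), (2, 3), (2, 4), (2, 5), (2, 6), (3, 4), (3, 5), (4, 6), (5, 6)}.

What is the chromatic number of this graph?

0, 2, 3, 5 are pairwise adjacent (a clique of size 4), so at least 4 colors are needed.
A valid assignment using 4 colors: 0=yellow, 1=yellow, 2=red, 3=blue, 4=green, 5=green, 6=blue. Every edge joins two different colors.

4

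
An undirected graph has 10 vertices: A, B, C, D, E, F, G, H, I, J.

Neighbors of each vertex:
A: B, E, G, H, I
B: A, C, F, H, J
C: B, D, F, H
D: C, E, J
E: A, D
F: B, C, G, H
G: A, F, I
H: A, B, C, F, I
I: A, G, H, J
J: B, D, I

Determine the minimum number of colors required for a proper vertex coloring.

B, C, F, H form a clique, so at least 4 colors are needed.
One proper 4-coloring: A=red, B=blue, C=yellow, D=red, E=blue, F=red, G=green, H=green, I=blue, J=green. No two adjacent vertices share a color.

4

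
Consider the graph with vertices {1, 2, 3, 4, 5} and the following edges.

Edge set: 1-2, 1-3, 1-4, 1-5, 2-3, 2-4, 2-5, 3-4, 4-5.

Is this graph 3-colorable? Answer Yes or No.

1, 2, 3, 4 are pairwise adjacent (a clique of size 4), so at least 4 colors are needed.
So 3 colors are not enough.

No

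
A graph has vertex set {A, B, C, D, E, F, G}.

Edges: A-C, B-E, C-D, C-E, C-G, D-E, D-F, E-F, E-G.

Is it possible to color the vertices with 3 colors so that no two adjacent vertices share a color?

Yes

The chromatic number is 3. D, E, F are mutually adjacent, so at least 3 colors are needed.
One proper 3-coloring: A=1, B=2, C=2, D=3, E=1, F=2, G=3.
That is already a proper 3-coloring.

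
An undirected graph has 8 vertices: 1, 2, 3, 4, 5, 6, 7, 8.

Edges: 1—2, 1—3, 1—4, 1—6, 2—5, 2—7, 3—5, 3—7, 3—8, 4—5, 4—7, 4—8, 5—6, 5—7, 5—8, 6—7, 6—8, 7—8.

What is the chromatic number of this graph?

5, 6, 7, 8 are mutually adjacent (a clique of size 4), so at least 4 colors are needed.
4 colors suffice: color red → {1, 5}; color blue → {7}; color green → {2, 8}; color yellow → {3, 4, 6}. Every edge joins two different colors.

4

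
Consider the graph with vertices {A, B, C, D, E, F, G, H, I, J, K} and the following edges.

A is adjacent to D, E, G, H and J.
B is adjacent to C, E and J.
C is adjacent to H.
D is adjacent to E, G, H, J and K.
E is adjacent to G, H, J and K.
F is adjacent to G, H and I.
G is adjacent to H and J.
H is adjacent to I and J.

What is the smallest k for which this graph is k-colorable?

6

A, D, E, G, H, J are mutually adjacent (a clique of size 6), so at least 6 colors are needed.
6 colors suffice: color 1 → {B, H, K}; color 2 → {C, E, F}; color 3 → {I, J}; color 4 → {G}; color 5 → {D}; color 6 → {A}. Each edge has distinct colors on its endpoints.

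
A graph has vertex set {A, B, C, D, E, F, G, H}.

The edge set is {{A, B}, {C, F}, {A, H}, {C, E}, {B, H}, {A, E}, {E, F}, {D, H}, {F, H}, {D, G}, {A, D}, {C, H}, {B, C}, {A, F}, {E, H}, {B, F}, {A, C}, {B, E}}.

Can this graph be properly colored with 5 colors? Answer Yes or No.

No

A, B, C, E, F, H are mutually adjacent (a clique of size 6), so at least 6 colors are needed.
So 5 colors are not enough.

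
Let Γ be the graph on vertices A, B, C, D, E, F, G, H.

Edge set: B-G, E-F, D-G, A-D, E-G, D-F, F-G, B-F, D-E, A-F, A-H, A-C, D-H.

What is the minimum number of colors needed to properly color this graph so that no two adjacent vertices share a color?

4

D, E, F, G form a clique, so at least 4 colors are needed.
A valid assignment using 4 colors: A=3, B=1, C=1, D=1, E=4, F=2, G=3, H=2. Every edge joins two different colors.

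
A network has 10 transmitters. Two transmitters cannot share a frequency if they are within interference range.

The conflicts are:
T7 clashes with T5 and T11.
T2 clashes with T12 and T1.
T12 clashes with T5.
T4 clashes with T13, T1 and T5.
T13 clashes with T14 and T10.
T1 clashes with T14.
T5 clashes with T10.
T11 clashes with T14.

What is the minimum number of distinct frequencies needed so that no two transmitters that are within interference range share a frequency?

3

The cycle T5-T12-T2-T1-T4-T5 has odd length 5, so it cannot be 2-colored; at least 3 frequencies are needed.
A valid assignment using 3 frequencies: T7=2, T2=2, T12=3, T4=2, T13=1, T1=1, T5=1, T11=1, T14=2, T10=2. Each listed conflict is separated.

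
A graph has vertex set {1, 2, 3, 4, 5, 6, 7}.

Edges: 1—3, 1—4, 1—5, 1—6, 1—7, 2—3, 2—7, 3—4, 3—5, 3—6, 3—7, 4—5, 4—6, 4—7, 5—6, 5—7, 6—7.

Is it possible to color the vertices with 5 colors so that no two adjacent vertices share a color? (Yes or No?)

1, 3, 4, 5, 6, 7 form a clique, so at least 6 colors are needed.
So 5 colors are not enough.

No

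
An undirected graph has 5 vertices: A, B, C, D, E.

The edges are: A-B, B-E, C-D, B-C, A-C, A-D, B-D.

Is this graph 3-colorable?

No

A, B, C, D form a clique, so at least 4 colors are needed.
So 3 colors are not enough.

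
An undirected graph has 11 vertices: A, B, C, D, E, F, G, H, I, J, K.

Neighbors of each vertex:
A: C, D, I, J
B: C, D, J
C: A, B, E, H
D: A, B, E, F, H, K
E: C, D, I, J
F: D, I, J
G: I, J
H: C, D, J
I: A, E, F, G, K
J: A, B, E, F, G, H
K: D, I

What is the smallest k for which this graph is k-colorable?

A and I are adjacent, so at least 2 colors are needed.
One proper 2-coloring: A=blue, B=blue, C=red, D=red, E=blue, F=blue, G=blue, H=blue, I=red, J=red, K=blue. No two adjacent vertices share a color.

2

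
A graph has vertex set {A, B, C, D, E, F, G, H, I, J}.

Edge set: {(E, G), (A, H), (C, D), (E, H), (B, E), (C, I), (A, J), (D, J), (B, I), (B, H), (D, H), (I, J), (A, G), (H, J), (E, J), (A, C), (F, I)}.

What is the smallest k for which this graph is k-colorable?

3

D, H, J are pairwise adjacent, so at least 3 colors are needed.
3 colors suffice: color red → {G, H, I}; color blue → {B, C, F, J}; color green → {A, D, E}. Every edge joins two different colors.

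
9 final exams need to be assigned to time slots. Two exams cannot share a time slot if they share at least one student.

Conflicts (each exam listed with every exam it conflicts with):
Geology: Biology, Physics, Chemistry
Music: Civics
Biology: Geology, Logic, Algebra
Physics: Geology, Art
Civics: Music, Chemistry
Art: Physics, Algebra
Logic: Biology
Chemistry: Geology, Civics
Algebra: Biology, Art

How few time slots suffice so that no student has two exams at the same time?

3

The cycle Algebra-Biology-Geology-Physics-Art-Algebra has odd length 5, so it cannot be 2-colored; at least 3 time slots are needed.
3 time slots suffice: time slot 1 → {Music, Biology, Physics, Chemistry}; time slot 2 → {Geology, Civics, Logic, Algebra}; time slot 3 → {Art}. Every pair that conflicts lands in different time slots.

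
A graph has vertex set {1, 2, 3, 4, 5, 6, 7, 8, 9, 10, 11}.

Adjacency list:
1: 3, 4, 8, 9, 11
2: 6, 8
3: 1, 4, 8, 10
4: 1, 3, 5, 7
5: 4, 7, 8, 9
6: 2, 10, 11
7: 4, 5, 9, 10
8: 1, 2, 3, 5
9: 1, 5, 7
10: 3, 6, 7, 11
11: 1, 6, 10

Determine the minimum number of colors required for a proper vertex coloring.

3

6, 10, 11 are pairwise adjacent, so at least 3 colors are needed.
3 colors suffice: 1=a, 2=a, 3=b, 4=c, 5=a, 6=c, 7=b, 8=c, 9=c, 10=a, 11=b. Every edge joins two different colors.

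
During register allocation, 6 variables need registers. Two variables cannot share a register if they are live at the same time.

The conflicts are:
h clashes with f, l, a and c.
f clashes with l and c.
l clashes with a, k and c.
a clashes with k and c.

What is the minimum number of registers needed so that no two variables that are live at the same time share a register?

4

h, l, a, c pairwise conflict, so at least 4 registers are needed.
Using 4 registers: h=4, f=3, l=1, a=3, k=2, c=2. No two conflicting variables share a register.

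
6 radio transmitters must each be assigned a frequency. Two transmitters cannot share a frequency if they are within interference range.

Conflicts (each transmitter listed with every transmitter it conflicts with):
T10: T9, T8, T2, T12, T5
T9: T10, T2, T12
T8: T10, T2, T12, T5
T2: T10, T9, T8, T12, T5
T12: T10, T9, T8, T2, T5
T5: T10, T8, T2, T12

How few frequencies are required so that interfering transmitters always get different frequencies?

T10, T8, T2, T12, T5 all conflict with each other, so at least 5 frequencies are needed.
A valid assignment using 5 frequencies: T10=3, T9=4, T8=4, T2=1, T12=2, T5=5. No two conflicting transmitters share a frequency.

5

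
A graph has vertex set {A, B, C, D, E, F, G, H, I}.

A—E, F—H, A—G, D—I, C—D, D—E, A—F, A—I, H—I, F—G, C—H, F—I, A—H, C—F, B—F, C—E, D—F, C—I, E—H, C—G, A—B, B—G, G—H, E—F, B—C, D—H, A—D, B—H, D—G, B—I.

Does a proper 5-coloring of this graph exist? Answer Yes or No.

The chromatic number is 5. A, B, F, H, I form a clique, so at least 5 colors are needed.
5 colors suffice: color 1 → {H}; color 2 → {F}; color 3 → {A, C}; color 4 → {B, D}; color 5 → {E, G, I}.
That is already a proper 5-coloring.

Yes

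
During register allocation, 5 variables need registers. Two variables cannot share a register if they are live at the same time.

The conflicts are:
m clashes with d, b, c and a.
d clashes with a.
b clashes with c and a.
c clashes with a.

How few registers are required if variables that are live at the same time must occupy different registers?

4

m, b, c, a are mutually in conflict, so at least 4 registers are needed.
4 registers suffice: register 1 → {a}; register 2 → {m}; register 3 → {d, c}; register 4 → {b}. Every pair that conflicts lands in different registers.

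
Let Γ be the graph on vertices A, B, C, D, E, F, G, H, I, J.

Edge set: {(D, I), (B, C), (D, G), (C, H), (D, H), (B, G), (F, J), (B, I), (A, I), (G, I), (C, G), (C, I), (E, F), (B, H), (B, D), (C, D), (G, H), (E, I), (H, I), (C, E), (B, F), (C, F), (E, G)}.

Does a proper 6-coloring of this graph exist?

The chromatic number is 6. B, C, D, G, H, I form a clique, so at least 6 colors are needed.
A valid assignment using 6 colors: A=1, B=3, C=1, D=5, E=3, F=2, G=4, H=6, I=2, J=1.
That is already a proper 6-coloring.

Yes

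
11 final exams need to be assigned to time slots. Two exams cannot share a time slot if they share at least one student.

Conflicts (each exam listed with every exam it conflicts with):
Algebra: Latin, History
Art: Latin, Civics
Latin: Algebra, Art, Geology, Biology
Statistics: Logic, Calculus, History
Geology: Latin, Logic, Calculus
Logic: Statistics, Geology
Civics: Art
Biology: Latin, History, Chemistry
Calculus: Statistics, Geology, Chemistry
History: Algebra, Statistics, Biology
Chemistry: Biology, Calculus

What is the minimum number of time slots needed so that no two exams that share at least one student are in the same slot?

3

The cycle Biology-Chemistry-Calculus-Geology-Latin-Biology has odd length 5, so it cannot be 2-colored; at least 3 time slots are needed.
A valid assignment using 3 time slots: Algebra=2, Art=2, Latin=1, Statistics=2, Geology=2, Logic=1, Civics=1, Biology=2, Calculus=1, History=1, Chemistry=3. Each listed conflict is separated.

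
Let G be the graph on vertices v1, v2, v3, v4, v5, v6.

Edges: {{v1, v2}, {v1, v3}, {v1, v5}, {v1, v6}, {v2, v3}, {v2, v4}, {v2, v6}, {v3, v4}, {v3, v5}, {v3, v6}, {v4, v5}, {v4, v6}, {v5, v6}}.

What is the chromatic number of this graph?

4

v2, v3, v4, v6 are pairwise adjacent (a clique of size 4), so at least 4 colors are needed.
4 colors suffice: v1=3, v2=4, v3=1, v4=3, v5=4, v6=2. Each edge has distinct colors on its endpoints.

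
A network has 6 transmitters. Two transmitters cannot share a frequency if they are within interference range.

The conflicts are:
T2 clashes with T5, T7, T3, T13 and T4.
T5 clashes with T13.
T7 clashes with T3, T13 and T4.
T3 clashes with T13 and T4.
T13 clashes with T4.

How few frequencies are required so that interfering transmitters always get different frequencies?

T2, T7, T3, T13, T4 are mutually in conflict, so at least 5 frequencies are needed.
5 frequencies suffice: T2=2, T5=3, T7=4, T3=3, T13=1, T4=5. Every pair that conflicts lands in different frequencies.

5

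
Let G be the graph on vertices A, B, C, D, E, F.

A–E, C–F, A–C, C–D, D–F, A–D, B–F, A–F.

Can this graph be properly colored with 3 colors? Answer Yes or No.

A, C, D, F are pairwise adjacent (a clique of size 4), so at least 4 colors are needed.
So 3 colors are not enough.

No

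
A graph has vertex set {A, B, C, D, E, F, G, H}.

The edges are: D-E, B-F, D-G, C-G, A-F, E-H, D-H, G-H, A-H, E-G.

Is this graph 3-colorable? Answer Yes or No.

No

D, E, G, H are mutually adjacent (a clique of size 4), so at least 4 colors are needed.
So 3 colors are not enough.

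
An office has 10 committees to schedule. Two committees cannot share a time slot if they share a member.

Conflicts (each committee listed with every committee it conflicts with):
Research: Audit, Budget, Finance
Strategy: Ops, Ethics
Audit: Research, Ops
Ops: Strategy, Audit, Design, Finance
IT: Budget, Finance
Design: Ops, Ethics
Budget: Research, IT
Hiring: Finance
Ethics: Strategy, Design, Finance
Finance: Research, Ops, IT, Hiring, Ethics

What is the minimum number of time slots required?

Research and Audit conflict, so at least 2 time slots are needed.
2 time slots suffice: Research=2, Strategy=1, Audit=1, Ops=2, IT=2, Design=1, Budget=1, Hiring=2, Ethics=2, Finance=1. Every pair that conflicts lands in different time slots.

2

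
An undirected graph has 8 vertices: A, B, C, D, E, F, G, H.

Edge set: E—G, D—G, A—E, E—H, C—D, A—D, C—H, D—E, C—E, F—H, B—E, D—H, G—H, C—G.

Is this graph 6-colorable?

Yes

The chromatic number is 5. C, D, E, G, H are pairwise adjacent (a clique of size 5), so at least 5 colors are needed.
5 colors suffice: A=green, B=blue, C=purple, D=blue, E=red, F=red, G=yellow, H=green.
Since 6 ≥ 5, a proper 6-coloring certainly exists.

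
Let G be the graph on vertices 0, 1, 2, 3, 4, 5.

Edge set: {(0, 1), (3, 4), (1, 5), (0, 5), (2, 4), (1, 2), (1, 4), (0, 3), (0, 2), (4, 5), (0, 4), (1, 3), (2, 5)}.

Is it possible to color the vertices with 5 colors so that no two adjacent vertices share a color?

The chromatic number is 5. 0, 1, 2, 4, 5 are pairwise adjacent (a clique of size 5), so at least 5 colors are needed.
5 colors suffice: color a → {4}; color b → {0}; color c → {1}; color d → {3, 5}; color e → {2}.
That is already a proper 5-coloring.

Yes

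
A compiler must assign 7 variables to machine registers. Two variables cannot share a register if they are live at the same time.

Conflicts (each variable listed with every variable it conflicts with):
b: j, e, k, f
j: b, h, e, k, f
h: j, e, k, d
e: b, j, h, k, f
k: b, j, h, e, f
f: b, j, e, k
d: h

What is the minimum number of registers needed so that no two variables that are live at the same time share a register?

b, j, e, k, f are mutually in conflict, so at least 5 registers are needed.
5 registers suffice: register 1 → {e, d}; register 2 → {j}; register 3 → {k}; register 4 → {h, f}; register 5 → {b}. Each listed conflict is separated.

5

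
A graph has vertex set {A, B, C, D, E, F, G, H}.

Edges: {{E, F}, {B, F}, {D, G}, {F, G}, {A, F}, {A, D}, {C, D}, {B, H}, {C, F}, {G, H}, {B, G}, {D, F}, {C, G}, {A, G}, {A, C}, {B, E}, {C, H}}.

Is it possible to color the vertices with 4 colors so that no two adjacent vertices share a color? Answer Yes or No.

No

A, C, D, F, G are mutually adjacent (a clique of size 5), so at least 5 colors are needed.
So 4 colors are not enough.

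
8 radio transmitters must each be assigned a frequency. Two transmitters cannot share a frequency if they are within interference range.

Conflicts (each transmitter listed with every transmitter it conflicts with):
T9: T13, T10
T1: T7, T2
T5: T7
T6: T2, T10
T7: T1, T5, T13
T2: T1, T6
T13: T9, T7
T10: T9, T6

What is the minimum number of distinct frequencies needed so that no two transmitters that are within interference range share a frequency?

The cycle T10-T9-T13-T7-T1-T2-T6-T10 has odd length 7, so it cannot be 2-colored; at least 3 frequencies are needed.
3 frequencies suffice: frequency 1 → {T9, T6, T7}; frequency 2 → {T1, T5, T13, T10}; frequency 3 → {T2}. Each listed conflict is separated.

3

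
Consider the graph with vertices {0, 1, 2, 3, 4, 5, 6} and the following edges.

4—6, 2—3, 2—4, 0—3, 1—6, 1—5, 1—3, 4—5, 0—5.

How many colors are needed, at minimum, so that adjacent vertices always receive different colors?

The cycle 2-3-0-5-4-2 has odd length 5, so it cannot be 2-colored; at least 3 colors are needed.
One proper 3-coloring: 0=blue, 1=blue, 2=green, 3=red, 4=blue, 5=red, 6=red. Every edge joins two different colors.

3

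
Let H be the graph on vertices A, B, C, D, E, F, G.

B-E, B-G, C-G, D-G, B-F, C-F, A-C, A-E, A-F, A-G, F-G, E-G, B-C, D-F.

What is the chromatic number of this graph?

4

B, C, F, G are pairwise adjacent (a clique of size 4), so at least 4 colors are needed.
4 colors suffice: A=green, B=green, C=yellow, D=green, E=blue, F=blue, G=red. Every edge joins two different colors.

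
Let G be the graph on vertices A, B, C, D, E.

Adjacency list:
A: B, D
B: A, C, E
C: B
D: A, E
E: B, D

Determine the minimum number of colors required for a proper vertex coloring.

2

A and B are adjacent, so at least 2 colors are needed.
One proper 2-coloring: A=2, B=1, C=2, D=1, E=2. Each edge has distinct colors on its endpoints.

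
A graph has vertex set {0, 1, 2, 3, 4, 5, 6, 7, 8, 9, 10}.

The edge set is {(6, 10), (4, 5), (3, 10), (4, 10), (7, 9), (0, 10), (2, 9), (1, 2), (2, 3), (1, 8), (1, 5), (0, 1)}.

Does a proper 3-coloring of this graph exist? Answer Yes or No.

Yes

The chromatic number is 3. The cycle 4-5-1-0-10-4 has odd length 5, so it cannot be 2-colored; at least 3 colors are needed.
A valid assignment using 3 colors: 0=blue, 1=red, 2=blue, 3=green, 4=blue, 5=green, 6=blue, 7=blue, 8=blue, 9=red, 10=red.
That is already a proper 3-coloring.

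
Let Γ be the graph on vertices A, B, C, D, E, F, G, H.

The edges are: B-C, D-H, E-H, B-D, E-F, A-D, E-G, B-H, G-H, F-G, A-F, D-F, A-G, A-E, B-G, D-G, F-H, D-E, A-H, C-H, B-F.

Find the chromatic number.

6

A, D, E, F, G, H are mutually adjacent (a clique of size 6), so at least 6 colors are needed.
6 colors suffice: A=6, B=5, C=2, D=2, E=5, F=3, G=4, H=1. Each edge has distinct colors on its endpoints.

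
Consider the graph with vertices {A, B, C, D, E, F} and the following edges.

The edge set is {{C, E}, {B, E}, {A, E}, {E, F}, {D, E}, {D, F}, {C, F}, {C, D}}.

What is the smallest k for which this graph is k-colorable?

4

C, D, E, F form a clique, so at least 4 colors are needed.
One proper 4-coloring: A=2, B=2, C=4, D=2, E=1, F=3. Each edge has distinct colors on its endpoints.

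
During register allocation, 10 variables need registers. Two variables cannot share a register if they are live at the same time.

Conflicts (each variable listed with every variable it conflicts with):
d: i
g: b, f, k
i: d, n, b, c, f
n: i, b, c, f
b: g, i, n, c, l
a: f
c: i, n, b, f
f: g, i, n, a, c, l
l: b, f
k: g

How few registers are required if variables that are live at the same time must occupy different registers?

i, n, c, f pairwise conflict, so at least 4 registers are needed.
A valid assignment using 4 registers: d=1, g=2, i=2, n=3, b=1, a=2, c=4, f=1, l=2, k=1. No two conflicting variables share a register.

4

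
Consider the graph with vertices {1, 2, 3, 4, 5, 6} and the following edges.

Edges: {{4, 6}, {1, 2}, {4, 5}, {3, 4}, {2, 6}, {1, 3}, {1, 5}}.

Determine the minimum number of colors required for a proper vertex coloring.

3

The cycle 2-1-5-4-6-2 has odd length 5, so it cannot be 2-colored; at least 3 colors are needed.
One proper 3-coloring: 1=red, 2=blue, 3=blue, 4=red, 5=blue, 6=green. No two adjacent vertices share a color.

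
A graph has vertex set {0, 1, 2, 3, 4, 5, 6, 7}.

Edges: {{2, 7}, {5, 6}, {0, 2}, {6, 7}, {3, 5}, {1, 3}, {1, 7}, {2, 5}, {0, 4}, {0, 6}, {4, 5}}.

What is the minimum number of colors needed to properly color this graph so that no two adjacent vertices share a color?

3

The cycle 7-6-5-3-1-7 has odd length 5, so it cannot be 2-colored; at least 3 colors are needed.
3 colors suffice: color a → {0, 5, 7}; color b → {1, 2, 4, 6}; color c → {3}. Every edge joins two different colors.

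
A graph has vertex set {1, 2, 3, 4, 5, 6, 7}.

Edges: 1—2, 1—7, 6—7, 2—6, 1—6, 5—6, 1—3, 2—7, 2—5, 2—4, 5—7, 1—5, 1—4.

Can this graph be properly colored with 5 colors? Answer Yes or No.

The chromatic number is 5. 1, 2, 5, 6, 7 are mutually adjacent (a clique of size 5), so at least 5 colors are needed.
5 colors suffice: color a → {1}; color b → {2, 3}; color c → {4, 6}; color d → {7}; color e → {5}.
That is already a proper 5-coloring.

Yes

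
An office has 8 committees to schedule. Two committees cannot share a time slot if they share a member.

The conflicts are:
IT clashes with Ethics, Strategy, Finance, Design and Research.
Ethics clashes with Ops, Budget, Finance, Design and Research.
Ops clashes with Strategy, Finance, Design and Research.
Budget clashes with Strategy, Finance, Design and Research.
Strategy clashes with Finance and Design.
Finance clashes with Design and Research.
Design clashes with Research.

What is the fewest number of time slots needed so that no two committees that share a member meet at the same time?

IT, Ethics, Finance, Design, Research pairwise conflict, so at least 5 time slots are needed.
A valid assignment using 5 time slots: IT=5, Ethics=4, Ops=5, Budget=5, Strategy=3, Finance=1, Design=2, Research=3. Each listed conflict is separated.

5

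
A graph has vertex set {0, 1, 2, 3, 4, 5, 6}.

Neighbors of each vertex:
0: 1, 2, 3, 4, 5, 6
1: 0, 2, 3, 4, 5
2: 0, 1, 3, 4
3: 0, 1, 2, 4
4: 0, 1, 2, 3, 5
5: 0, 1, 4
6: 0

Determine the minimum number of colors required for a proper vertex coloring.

5

0, 1, 2, 3, 4 are pairwise adjacent (a clique of size 5), so at least 5 colors are needed.
A valid assignment using 5 colors: 0=red, 1=blue, 2=purple, 3=yellow, 4=green, 5=yellow, 6=blue. Every edge joins two different colors.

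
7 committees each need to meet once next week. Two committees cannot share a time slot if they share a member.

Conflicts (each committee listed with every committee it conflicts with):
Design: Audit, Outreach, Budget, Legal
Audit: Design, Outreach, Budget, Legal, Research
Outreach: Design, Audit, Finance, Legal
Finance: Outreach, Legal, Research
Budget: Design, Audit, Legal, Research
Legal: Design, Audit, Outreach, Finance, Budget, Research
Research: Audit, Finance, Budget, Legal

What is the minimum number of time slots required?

Audit, Budget, Legal, Research all conflict with each other, so at least 4 time slots are needed.
A valid assignment using 4 time slots: Design=4, Audit=2, Outreach=3, Finance=2, Budget=3, Legal=1, Research=4. Every pair that conflicts lands in different time slots.

4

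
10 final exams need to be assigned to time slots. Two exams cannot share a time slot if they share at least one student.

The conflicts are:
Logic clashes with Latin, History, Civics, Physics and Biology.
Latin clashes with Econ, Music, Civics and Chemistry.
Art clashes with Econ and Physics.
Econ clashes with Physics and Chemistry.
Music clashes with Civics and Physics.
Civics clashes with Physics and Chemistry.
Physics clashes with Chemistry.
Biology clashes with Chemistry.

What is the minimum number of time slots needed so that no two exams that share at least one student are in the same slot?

3

Music, Civics, Physics pairwise conflict, so at least 3 time slots are needed.
3 time slots suffice: time slot 1 → {Latin, History, Physics, Biology}; time slot 2 → {Econ, Civics}; time slot 3 → {Logic, Art, Music, Chemistry}. Every pair that conflicts lands in different time slots.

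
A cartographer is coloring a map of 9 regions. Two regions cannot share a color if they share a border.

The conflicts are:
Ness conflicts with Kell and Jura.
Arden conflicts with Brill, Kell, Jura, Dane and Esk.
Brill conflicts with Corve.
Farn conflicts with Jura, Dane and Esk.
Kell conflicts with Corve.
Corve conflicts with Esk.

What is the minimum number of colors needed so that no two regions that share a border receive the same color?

Farn and Jura conflict, so at least 2 colors are needed.
2 colors suffice: color 1 → {Ness, Arden, Farn, Corve}; color 2 → {Brill, Kell, Jura, Dane, Esk}. Every pair that conflicts lands in different colors.

2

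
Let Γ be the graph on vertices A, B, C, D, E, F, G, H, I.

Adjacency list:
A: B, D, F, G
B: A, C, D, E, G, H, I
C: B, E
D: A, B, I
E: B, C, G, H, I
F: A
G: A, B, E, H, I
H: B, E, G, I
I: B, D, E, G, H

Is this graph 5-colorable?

Yes

The chromatic number is 5. B, E, G, H, I form a clique, so at least 5 colors are needed.
One proper 5-coloring: A=2, B=1, C=2, D=3, E=3, F=1, G=4, H=5, I=2.
That is already a proper 5-coloring.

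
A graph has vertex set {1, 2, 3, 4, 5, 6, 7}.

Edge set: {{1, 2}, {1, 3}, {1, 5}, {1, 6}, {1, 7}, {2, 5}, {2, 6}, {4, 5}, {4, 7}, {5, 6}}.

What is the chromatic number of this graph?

1, 2, 5, 6 are pairwise adjacent (a clique of size 4), so at least 4 colors are needed.
4 colors suffice: 1=red, 2=green, 3=blue, 4=red, 5=blue, 6=yellow, 7=blue. No two adjacent vertices share a color.

4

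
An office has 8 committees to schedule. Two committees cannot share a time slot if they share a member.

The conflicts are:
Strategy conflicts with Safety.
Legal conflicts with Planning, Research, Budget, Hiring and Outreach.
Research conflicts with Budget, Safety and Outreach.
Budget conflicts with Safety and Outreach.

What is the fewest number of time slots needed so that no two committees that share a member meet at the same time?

4

Legal, Research, Budget, Outreach are mutually in conflict, so at least 4 time slots are needed.
Using 4 time slots: Strategy=2, Legal=1, Planning=2, Research=2, Budget=3, Safety=1, Hiring=2, Outreach=4. Every pair that conflicts lands in different time slots.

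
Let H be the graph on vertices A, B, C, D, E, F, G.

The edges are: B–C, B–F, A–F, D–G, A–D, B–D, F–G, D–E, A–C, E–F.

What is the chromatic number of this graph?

B and F are adjacent, so at least 2 colors are needed.
2 colors suffice: color red → {C, D, F}; color blue → {A, B, E, G}. Each edge has distinct colors on its endpoints.

2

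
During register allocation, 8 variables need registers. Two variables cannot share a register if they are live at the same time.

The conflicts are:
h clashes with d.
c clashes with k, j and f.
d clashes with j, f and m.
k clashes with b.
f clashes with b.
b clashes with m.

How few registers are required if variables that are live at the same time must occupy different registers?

2

h and d conflict, so at least 2 registers are needed.
A valid assignment using 2 registers: h=2, c=1, d=1, k=2, j=2, f=2, b=1, m=2. Every pair that conflicts lands in different registers.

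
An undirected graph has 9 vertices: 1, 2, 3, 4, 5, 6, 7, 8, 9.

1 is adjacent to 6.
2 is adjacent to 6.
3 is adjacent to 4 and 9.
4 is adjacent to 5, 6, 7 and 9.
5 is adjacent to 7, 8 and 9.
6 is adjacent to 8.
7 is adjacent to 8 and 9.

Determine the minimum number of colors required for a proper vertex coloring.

4

4, 5, 7, 9 form a clique, so at least 4 colors are needed.
A valid assignment using 4 colors: 1=red, 2=red, 3=blue, 4=red, 5=blue, 6=blue, 7=green, 8=red, 9=yellow. Every edge joins two different colors.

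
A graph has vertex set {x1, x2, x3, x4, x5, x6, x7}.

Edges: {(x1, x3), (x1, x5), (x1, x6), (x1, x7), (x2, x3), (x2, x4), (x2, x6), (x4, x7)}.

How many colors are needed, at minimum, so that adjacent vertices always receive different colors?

3

The cycle x1-x6-x2-x4-x7-x1 has odd length 5, so it cannot be 2-colored; at least 3 colors are needed.
3 colors suffice: color 1 → {x1, x2}; color 2 → {x3, x4, x5, x6}; color 3 → {x7}. Each edge has distinct colors on its endpoints.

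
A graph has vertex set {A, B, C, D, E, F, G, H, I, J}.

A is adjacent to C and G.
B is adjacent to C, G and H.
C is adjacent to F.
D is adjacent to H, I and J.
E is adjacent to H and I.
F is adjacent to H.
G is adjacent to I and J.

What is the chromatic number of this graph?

The cycle D-J-G-B-H-D has odd length 5, so it cannot be 2-colored; at least 3 colors are needed.
3 colors suffice: A=2, B=2, C=1, D=2, E=2, F=2, G=1, H=1, I=3, J=3. No two adjacent vertices share a color.

3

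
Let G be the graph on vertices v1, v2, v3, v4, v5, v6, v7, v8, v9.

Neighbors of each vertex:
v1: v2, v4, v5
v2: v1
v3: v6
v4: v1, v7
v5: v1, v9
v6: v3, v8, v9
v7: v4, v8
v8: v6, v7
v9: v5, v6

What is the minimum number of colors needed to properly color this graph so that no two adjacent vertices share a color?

3

The cycle v7-v8-v6-v9-v5-v1-v4-v7 has odd length 7, so it cannot be 2-colored; at least 3 colors are needed.
3 colors suffice: color R → {v1, v6, v7}; color B → {v2, v3, v4, v8, v9}; color G → {v5}. Every edge joins two different colors.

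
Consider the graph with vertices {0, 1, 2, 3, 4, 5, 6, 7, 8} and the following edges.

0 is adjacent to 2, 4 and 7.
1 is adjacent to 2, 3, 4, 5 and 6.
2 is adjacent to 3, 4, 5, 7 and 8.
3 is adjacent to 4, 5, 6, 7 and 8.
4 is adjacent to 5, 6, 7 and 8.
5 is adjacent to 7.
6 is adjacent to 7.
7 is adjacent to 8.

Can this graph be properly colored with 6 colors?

The chromatic number is 5. 1, 2, 3, 4, 5 form a clique, so at least 5 colors are needed.
5 colors suffice: color red → {4}; color blue → {0, 3}; color green → {2, 6}; color yellow → {1, 7}; color purple → {5, 8}.
Since 6 ≥ 5, a proper 6-coloring certainly exists.

Yes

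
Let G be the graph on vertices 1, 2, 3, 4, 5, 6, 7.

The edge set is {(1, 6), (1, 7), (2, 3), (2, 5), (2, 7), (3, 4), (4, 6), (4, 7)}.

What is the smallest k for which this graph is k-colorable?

2 and 3 are adjacent, so at least 2 colors are needed.
2 colors suffice: color a → {1, 2, 4}; color b → {3, 5, 6, 7}. Every edge joins two different colors.

2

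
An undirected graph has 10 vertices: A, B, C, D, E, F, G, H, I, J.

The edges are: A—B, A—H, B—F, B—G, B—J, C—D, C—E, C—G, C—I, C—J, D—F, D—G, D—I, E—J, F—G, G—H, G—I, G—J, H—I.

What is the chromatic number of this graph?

4

C, D, G, I are mutually adjacent (a clique of size 4), so at least 4 colors are needed.
4 colors suffice: A=1, B=2, C=2, D=4, E=1, F=3, G=1, H=2, I=3, J=3. Each edge has distinct colors on its endpoints.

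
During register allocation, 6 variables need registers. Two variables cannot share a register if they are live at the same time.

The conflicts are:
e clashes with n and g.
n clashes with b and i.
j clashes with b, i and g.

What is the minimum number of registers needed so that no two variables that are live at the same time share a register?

The cycle e-n-b-j-g-e has odd length 5, so it cannot be 2-colored; at least 3 registers are needed.
A valid assignment using 3 registers: e=3, n=1, j=1, b=2, i=2, g=2. Each listed conflict is separated.

3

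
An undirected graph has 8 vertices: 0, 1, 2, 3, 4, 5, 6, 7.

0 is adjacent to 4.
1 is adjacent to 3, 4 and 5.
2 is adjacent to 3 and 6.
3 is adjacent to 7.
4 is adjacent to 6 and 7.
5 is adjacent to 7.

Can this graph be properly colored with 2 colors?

No

The cycle 6-4-7-3-2-6 has odd length 5, so it cannot be 2-colored; at least 3 colors are needed.
So 2 colors are not enough.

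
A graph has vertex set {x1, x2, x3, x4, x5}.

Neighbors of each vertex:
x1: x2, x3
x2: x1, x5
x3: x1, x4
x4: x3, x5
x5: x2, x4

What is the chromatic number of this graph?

3

The cycle x1-x2-x5-x4-x3-x1 has odd length 5, so it cannot be 2-colored; at least 3 colors are needed.
3 colors suffice: color 1 → {x3, x5}; color 2 → {x2, x4}; color 3 → {x1}. No two adjacent vertices share a color.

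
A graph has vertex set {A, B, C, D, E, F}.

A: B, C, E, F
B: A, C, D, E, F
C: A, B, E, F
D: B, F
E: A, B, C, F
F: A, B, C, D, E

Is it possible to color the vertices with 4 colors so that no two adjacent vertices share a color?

No

A, B, C, E, F are mutually adjacent (a clique of size 5), so at least 5 colors are needed.
So 4 colors are not enough.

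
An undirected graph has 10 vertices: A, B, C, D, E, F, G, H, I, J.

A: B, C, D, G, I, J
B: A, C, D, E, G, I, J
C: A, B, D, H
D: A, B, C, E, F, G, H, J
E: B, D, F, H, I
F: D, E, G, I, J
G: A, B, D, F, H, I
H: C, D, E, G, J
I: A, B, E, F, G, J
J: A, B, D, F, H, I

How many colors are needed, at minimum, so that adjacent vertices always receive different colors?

A, B, C, D are mutually adjacent (a clique of size 4), so at least 4 colors are needed.
One proper 4-coloring: A=4, B=2, C=3, D=1, E=3, F=2, G=3, H=2, I=1, J=3. No two adjacent vertices share a color.

4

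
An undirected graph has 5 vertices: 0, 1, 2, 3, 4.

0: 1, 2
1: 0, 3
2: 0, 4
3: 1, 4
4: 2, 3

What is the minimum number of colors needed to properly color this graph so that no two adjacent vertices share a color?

3

The cycle 1-3-4-2-0-1 has odd length 5, so it cannot be 2-colored; at least 3 colors are needed.
3 colors suffice: color red → {0, 4}; color blue → {1, 2}; color green → {3}. No two adjacent vertices share a color.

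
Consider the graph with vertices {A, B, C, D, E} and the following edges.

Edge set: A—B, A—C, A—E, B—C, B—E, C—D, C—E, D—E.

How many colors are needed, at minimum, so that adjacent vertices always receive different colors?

4

A, B, C, E are pairwise adjacent (a clique of size 4), so at least 4 colors are needed.
4 colors suffice: color 1 → {C}; color 2 → {E}; color 3 → {B, D}; color 4 → {A}. No two adjacent vertices share a color.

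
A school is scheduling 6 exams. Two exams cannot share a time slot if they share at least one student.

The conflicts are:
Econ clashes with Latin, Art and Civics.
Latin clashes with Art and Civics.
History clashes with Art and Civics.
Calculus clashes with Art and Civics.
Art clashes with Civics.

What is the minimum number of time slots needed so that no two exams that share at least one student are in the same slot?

Econ, Latin, Art, Civics are mutually in conflict, so at least 4 time slots are needed.
4 time slots suffice: Econ=3, Latin=4, History=3, Calculus=3, Art=2, Civics=1. No two conflicting exams share a time slot.

4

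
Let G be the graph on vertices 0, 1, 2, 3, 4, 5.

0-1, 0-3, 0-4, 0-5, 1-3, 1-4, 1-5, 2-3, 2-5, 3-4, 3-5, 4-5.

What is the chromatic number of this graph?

5

0, 1, 3, 4, 5 are pairwise adjacent (a clique of size 5), so at least 5 colors are needed.
5 colors suffice: 0=c, 1=e, 2=c, 3=a, 4=d, 5=b. No two adjacent vertices share a color.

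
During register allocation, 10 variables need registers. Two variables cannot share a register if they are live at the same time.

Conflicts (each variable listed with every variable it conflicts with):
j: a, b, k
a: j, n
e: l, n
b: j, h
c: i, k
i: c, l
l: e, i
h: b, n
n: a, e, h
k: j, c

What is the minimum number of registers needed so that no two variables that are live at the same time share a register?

3

The cycle j-a-n-h-b-j has odd length 5, so it cannot be 2-colored; at least 3 registers are needed.
3 registers suffice: register 1 → {j, i, n}; register 2 → {a, e, h, k}; register 3 → {b, c, l}. No two conflicting variables share a register.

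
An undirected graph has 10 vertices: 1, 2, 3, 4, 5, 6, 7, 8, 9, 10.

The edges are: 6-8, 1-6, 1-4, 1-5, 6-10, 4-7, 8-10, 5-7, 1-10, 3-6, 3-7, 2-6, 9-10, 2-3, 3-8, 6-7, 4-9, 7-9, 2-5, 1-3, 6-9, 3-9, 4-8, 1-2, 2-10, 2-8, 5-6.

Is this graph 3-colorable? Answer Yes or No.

No

1, 2, 5, 6 form a clique, so at least 4 colors are needed.
So 3 colors are not enough.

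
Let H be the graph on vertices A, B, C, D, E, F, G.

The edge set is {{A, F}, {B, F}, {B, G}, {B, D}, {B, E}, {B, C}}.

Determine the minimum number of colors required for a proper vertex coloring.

2

B and F are adjacent, so at least 2 colors are needed.
2 colors suffice: color red → {A, B}; color blue → {C, D, E, F, G}. Every edge joins two different colors.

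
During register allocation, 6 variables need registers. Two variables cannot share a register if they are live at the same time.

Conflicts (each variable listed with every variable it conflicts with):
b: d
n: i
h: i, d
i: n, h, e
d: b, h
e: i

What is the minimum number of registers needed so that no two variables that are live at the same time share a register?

i and e conflict, so at least 2 registers are needed.
2 registers suffice: b=2, n=2, h=2, i=1, d=1, e=2. Each listed conflict is separated.

2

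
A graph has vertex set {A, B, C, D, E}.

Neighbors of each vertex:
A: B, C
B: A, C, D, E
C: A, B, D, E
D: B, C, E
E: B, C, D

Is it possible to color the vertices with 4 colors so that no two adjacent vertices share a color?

Yes

The chromatic number is 4. B, C, D, E are pairwise adjacent (a clique of size 4), so at least 4 colors are needed.
4 colors suffice: color 1 → {B}; color 2 → {C}; color 3 → {A, D}; color 4 → {E}.
That is already a proper 4-coloring.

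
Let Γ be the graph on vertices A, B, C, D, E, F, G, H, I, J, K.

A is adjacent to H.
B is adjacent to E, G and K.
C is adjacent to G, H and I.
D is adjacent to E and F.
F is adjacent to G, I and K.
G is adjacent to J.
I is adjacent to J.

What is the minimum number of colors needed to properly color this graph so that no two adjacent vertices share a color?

3

The cycle E-B-G-F-D-E has odd length 5, so it cannot be 2-colored; at least 3 colors are needed.
One proper 3-coloring: A=blue, B=blue, C=blue, D=red, E=green, F=blue, G=red, H=red, I=red, J=blue, K=red. No two adjacent vertices share a color.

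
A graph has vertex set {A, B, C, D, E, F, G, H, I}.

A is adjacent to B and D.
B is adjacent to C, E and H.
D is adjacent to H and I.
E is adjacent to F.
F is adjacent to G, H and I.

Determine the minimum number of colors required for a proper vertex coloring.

D and H are adjacent, so at least 2 colors are needed.
2 colors suffice: color red → {B, D, F}; color blue → {A, C, E, G, H, I}. No two adjacent vertices share a color.

2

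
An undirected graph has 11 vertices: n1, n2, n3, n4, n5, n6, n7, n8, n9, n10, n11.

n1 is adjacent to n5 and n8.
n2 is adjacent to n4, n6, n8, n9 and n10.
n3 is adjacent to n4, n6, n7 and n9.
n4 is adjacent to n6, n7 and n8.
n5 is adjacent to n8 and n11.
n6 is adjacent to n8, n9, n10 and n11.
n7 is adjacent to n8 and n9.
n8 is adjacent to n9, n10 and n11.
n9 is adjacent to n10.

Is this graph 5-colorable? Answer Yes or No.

Yes

The chromatic number is 5. n2, n6, n8, n9, n10 form a clique, so at least 5 colors are needed.
A valid assignment using 5 colors: n1=3, n2=4, n3=1, n4=3, n5=2, n6=2, n7=2, n8=1, n9=3, n10=5, n11=3.
That is already a proper 5-coloring.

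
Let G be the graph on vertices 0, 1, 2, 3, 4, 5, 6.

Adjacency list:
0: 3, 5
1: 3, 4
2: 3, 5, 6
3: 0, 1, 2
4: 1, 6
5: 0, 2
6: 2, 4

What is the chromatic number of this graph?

The cycle 3-1-4-6-2-3 has odd length 5, so it cannot be 2-colored; at least 3 colors are needed.
3 colors suffice: color a → {0, 2, 4}; color b → {3, 5, 6}; color c → {1}. Each edge has distinct colors on its endpoints.

3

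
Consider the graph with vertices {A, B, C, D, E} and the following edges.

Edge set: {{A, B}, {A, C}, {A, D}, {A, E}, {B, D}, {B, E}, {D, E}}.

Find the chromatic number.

4

A, B, D, E are pairwise adjacent (a clique of size 4), so at least 4 colors are needed.
4 colors suffice: color red → {A}; color blue → {B, C}; color green → {E}; color yellow → {D}. Every edge joins two different colors.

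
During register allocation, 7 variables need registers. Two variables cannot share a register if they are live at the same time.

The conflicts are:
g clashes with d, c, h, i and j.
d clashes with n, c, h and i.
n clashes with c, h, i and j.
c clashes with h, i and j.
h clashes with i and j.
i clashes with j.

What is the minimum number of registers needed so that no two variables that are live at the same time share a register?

d, n, c, h, i are mutually in conflict, so at least 5 registers are needed.
5 registers suffice: register 1 → {c}; register 2 → {h}; register 3 → {i}; register 4 → {g, n}; register 5 → {d, j}. Each listed conflict is separated.

5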